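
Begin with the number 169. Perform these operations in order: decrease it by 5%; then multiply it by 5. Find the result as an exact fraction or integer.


Start with 169.
Step 1: Decrease by 5%: 169 * 95/100 = 3211/20
Step 2: Multiply by 5: 3211/20 * 5 = 3211/4
Final result = 3211/4

3211/4


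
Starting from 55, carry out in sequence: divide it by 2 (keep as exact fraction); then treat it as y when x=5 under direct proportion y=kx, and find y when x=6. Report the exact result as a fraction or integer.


Start with 55.
Step 1: Divide by 2: 55 / 2 = 55/2
Step 2: Direct prop: k = (55/2)/5; new y = k*6 = 55/2*6/5 = 33
Final result = 33

33


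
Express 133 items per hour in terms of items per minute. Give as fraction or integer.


Converting from per hour to per minute
Rate = 133 items per hour
Divide by 60: 133/60
= 133/60 items per minute

133/60


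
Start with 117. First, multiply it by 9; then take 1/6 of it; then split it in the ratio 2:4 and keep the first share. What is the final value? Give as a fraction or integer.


Start with 117.
Step 1: Multiply by 9: 117 * 9 = 1053
Step 2: Take 1/6: 1053 * 1/6 = 351/2
Step 3: Split 2:4, first share = 351/2 * 2/6 = 117/2
Final result = 117/2

117/2


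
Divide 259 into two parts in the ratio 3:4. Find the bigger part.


Total parts = 3 + 4 = 7
Value per part = 259 / 7 = 37
First share = 3 * 37 = 111
Second share = 4 * 37 = 148
Larger share = 148

148


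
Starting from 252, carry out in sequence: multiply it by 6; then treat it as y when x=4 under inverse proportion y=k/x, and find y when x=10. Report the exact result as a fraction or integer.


Start with 252.
Step 1: Multiply by 6: 252 * 6 = 1512
Step 2: Inverse prop: k = (1512)*4; new y = k/10 = 1512*4/10 = 3024/5
Final result = 3024/5

3024/5


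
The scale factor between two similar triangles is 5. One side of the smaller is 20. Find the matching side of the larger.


Similar triangles have proportional sides
Scale factor = 5
Smaller side = 20
Corresponding larger side = 20 * 5
= 100

100


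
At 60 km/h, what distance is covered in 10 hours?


Using distance = speed * time
Speed = 60 km/h
Time = 10 hours
Distance = 60 * 10
= 600 km

600


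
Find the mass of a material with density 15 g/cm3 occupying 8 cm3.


Using mass = density * volume
Density = 15 g/cm3
Volume = 8 cm3
Mass = 15 * 8
= 120 g

120


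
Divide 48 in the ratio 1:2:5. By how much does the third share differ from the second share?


Total parts = 1 + 2 + 5 = 8
Value per part = 48 / 8 = 6
Shares: 1*6=6, 2*6=12, 5*6=30
Third share = 30, second share = 12
Difference = |30 - 12| = 18

18


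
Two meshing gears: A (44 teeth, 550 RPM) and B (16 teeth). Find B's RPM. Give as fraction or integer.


Gear ratio: teeth_A * RPM_A = teeth_B * RPM_B
44 * 550 = 16 * RPM_B
24200 = 16 * RPM_B
RPM_B = 24200 / 16
RPM_B = 3025/2

3025/2


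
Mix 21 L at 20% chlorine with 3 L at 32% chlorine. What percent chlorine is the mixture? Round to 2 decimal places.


Solute in mixture 1 = 20% of 21 L = 21*20/100 = 21/5 L
Solute in mixture 2 = 32% of 3 L = 3*32/100 = 24/25 L
Total solute = 21/5 + 24/25 = 129/25 L
Total volume = 21 + 3 = 24 L
Final concentration = 129/25/24 * 100 = 21.50%

21.50


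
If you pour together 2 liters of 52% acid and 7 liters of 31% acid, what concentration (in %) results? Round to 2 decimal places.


Solute in mixture 1 = 52% of 2 L = 2*52/100 = 26/25 L
Solute in mixture 2 = 31% of 7 L = 7*31/100 = 217/100 L
Total solute = 26/25 + 217/100 = 321/100 L
Total volume = 2 + 7 = 9 L
Final concentration = 321/100/9 * 100 = 35.67%

35.67


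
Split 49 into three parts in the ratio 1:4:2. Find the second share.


Ratio = 1:4:2
Total parts = 1 + 4 + 2 = 7
Value per part = 49 / 7 = 7
First share = 1 * 7 = 7
Middle share = 4 * 7 = 28
Third share = 2 * 7 = 14

28


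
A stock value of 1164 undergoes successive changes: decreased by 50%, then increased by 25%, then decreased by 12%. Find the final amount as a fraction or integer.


Start: 1164
Step 1: decrease by 50% => multiply by 50/100
  1164 * 50/100 = 582
Step 2: increase by 25% => multiply by 125/100
  582 * 125/100 = 1455/2
Step 3: decrease by 12% => multiply by 88/100
  1455/2 * 88/100 = 3201/5
Final value = 3201/5

3201/5


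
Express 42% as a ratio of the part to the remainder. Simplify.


Part = 42%, Remainder = 58%
Ratio = 42:58
GCD(42, 58) = 2
Simplify: 21:29 = 21:29

21:29


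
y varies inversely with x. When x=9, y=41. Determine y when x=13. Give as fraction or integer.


Inverse proportion: y = k/x
Find k: k = 9 * 41 = 369
Compute y at x=13: y = 369/13
y = 369/13

369/13


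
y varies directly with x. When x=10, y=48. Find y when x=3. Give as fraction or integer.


Direct proportion: y = kx
Find k: k = 48/10 = 24/5
Compute y at x=3: y = 24/5 * 3
y = 72/5

72/5


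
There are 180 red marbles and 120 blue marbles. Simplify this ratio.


Find GCD(180, 120)
GCD = 60
Divide both by 60: 180/60 = 3, 120/60 = 2
Simplified ratio = 3:2

3:2


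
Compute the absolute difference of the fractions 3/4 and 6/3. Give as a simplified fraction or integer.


Simplify: 3/4 = 3/4 and 6/3 = 2
Find common denominator: LCD = 4
Convert: 3/4 and 8/4
Difference = |3 - 8|/4 = 5/4
Simplified = 5/4

5/4


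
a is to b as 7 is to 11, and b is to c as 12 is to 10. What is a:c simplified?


Given a:b = 7:11 and b:c = 12:10
Make b consistent. Multiply first ratio by 12: a:b = 84:132
Multiply second ratio by 11: b:c = 132:110
Now b = 132 in both, so a:b:c = 84:132:110
Therefore a:c = 84:110
Simplify by GCD: a:c = 42:55

42:55


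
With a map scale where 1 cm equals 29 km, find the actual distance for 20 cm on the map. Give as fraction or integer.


Map scale: 1 cm = 29 km
Measured distance on map = 20 cm
Set up proportion: 20 * 29 / 1
= 580 / 1
= 580 km

580


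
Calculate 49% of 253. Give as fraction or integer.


Compute 49% of 253
Convert percentage: 49% = 49/100
Multiply: 253 * 49/100
= 12397/100
= 12397/100

12397/100


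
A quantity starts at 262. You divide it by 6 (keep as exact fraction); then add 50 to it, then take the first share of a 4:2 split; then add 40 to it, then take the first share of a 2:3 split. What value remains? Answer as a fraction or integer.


Start with 262.
Step 1: Divide by 6: 262 / 6 = 131/3
Step 2: Add 50: 131/3+50=281/3; split 4:2 first = 281/3*4/6 = 562/9
Step 3: Add 40: 562/9+40=922/9; split 2:3 first = 922/9*2/5 = 1844/45
Final result = 1844/45

1844/45


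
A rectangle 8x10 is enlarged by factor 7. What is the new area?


Original dimensions: 8 x 10
Enlargement factor = 7
New width = 8 * 7 = 56
New height = 10 * 7 = 70
New area = 56 * 70 = 3920

3920


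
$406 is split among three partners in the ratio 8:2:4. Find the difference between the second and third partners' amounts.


Total parts = 8 + 2 + 4 = 14
Value per part = 406 / 14 = 29
Shares: 8*29=232, 2*29=58, 4*29=116
Second share = 58, third share = 116
Difference = |58 - 116| = 58

58


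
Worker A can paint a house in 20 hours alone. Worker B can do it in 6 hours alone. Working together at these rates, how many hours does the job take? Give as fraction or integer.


Rate of A = 1/20 job per hour
Rate of B = 1/6 job per hour
Combined rate = 1/20 + 1/6
Find common denominator: (6 + 20)/(20*6) = 26/120
Combined rate = 13/60 job per hour
Time together = 1 / (13/60) = 60/13 hours

60/13


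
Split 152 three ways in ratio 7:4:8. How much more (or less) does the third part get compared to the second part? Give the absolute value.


Total parts = 7 + 4 + 8 = 19
Value per part = 152 / 19 = 8
Shares: 7*8=56, 4*8=32, 8*8=64
Third share = 64, second share = 32
Difference = |64 - 32| = 32

32


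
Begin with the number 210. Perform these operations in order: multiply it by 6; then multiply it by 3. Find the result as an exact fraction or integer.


Start with 210.
Step 1: Multiply by 6: 210 * 6 = 1260
Step 2: Multiply by 3: 1260 * 3 = 3780
Final result = 3780

3780


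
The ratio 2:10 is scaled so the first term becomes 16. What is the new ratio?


Original ratio: 2:10
First term target: 16
Scale factor = 16 / 2 = 8
Multiply second term: 10 * 8 = 80
Equivalent ratio = 16:80

16:80


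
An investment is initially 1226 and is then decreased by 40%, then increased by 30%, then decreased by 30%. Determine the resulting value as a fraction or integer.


Start: 1226
Step 1: decrease by 40% => multiply by 60/100
  1226 * 60/100 = 3678/5
Step 2: increase by 30% => multiply by 130/100
  3678/5 * 130/100 = 23907/25
Step 3: decrease by 30% => multiply by 70/100
  23907/25 * 70/100 = 167349/250
Final value = 167349/250

167349/250


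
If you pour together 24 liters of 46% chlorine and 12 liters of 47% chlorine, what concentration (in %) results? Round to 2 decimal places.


Solute in mixture 1 = 46% of 24 L = 24*46/100 = 276/25 L
Solute in mixture 2 = 47% of 12 L = 12*47/100 = 141/25 L
Total solute = 276/25 + 141/25 = 417/25 L
Total volume = 24 + 12 = 36 L
Final concentration = 417/25/36 * 100 = 46.33%

46.33


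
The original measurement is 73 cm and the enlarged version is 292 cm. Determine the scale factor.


Original length = 73 cm
Scaled length = 292 cm
Scale factor = 292 / 73
= 4

4


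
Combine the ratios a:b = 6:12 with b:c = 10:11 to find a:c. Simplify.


Given a:b = 6:12 and b:c = 10:11
Make b consistent. Multiply first ratio by 10: a:b = 60:120
Multiply second ratio by 12: b:c = 120:132
Now b = 120 in both, so a:b:c = 60:120:132
Therefore a:c = 60:132
Simplify by GCD: a:c = 5:11

5:11


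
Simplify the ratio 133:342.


Find GCD(133, 342)
GCD = 19
Divide both by 19: 133/19 = 7, 342/19 = 18
Simplified ratio = 7:18

7:18


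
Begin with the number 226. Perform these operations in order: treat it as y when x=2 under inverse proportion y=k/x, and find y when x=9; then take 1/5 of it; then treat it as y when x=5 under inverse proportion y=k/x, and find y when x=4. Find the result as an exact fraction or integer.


Start with 226.
Step 1: Inverse prop: k = (226)*2; new y = k/9 = 226*2/9 = 452/9
Step 2: Take 1/5: 452/9 * 1/5 = 452/45
Step 3: Inverse prop: k = (452/45)*5; new y = k/4 = 452/45*5/4 = 113/9
Final result = 113/9

113/9


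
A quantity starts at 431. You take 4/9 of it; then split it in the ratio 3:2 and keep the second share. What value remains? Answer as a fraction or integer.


Start with 431.
Step 1: Take 4/9: 431 * 4/9 = 1724/9
Step 2: Split 3:2, second share = 1724/9 * 2/5 = 3448/45
Final result = 3448/45

3448/45


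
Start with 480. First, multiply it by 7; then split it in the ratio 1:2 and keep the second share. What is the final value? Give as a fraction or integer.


Start with 480.
Step 1: Multiply by 7: 480 * 7 = 3360
Step 2: Split 1:2, second share = 3360 * 2/3 = 2240
Final result = 2240

2240


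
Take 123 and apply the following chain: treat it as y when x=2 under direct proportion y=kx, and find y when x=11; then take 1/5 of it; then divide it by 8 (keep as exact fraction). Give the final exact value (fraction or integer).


Start with 123.
Step 1: Direct prop: k = (123)/2; new y = k*11 = 123*11/2 = 1353/2
Step 2: Take 1/5: 1353/2 * 1/5 = 1353/10
Step 3: Divide by 8: 1353/10 / 8 = 1353/80
Final result = 1353/80

1353/80


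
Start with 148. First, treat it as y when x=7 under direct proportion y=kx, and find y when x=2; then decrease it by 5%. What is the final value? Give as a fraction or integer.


Start with 148.
Step 1: Direct prop: k = (148)/7; new y = k*2 = 148*2/7 = 296/7
Step 2: Decrease by 5%: 296/7 * 95/100 = 1406/35
Final result = 1406/35

1406/35


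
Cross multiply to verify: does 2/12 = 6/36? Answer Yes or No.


Cross multiply to check 2/12 = 6/36
Left cross product: 2 * 36 = 72
Right cross product: 12 * 6 = 72
72 = 72
Equal, so proportions match => Yes

Yes


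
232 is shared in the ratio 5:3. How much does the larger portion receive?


Total parts = 5 + 3 = 8
Value per part = 232 / 8 = 29
First share = 5 * 29 = 145
Second share = 3 * 29 = 87
Larger share = 145

145


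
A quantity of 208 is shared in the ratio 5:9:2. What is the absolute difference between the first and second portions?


Total parts = 5 + 9 + 2 = 16
Value per part = 208 / 16 = 13
Shares: 5*13=65, 9*13=117, 2*13=26
First share = 65, second share = 117
Difference = |65 - 117| = 52

52


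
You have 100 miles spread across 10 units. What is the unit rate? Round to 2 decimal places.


Total miles = 100
Number of units = 10
Unit rate = 100 / 10
= 10 miles per unit

10


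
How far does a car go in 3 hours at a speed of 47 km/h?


Using distance = speed * time
Speed = 47 km/h
Time = 3 hours
Distance = 47 * 3
= 141 km

141


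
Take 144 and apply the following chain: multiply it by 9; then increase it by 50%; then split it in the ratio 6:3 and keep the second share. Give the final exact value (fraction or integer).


Start with 144.
Step 1: Multiply by 9: 144 * 9 = 1296
Step 2: Increase by 50%: 1296 * 150/100 = 1944
Step 3: Split 6:3, second share = 1944 * 3/9 = 648
Final result = 648

648


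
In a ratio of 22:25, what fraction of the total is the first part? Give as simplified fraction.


Total parts = 22 + 25 = 47
First part fraction = 22/47
Simplify: 22/47 = 22/47

22/47


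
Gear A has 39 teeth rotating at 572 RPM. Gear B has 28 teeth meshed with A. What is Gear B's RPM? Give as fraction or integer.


Gear ratio: teeth_A * RPM_A = teeth_B * RPM_B
39 * 572 = 28 * RPM_B
22308 = 28 * RPM_B
RPM_B = 22308 / 28
RPM_B = 5577/7

5577/7


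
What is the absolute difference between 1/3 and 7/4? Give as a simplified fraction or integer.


Simplify: 1/3 = 1/3 and 7/4 = 7/4
Find common denominator: LCD = 12
Convert: 4/12 and 21/12
Difference = |4 - 21|/12 = 17/12
Simplified = 17/12

17/12


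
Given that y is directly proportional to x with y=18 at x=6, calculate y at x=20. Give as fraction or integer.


Direct proportion: y = kx
Find k: k = 18/6 = 3
Compute y at x=20: y = 3 * 20
y = 60

60


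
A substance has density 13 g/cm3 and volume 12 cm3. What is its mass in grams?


Using mass = density * volume
Density = 13 g/cm3
Volume = 12 cm3
Mass = 13 * 12
= 156 g

156


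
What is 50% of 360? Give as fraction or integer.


Compute 50% of 360
Convert percentage: 50% = 50/100
Multiply: 360 * 50/100
= 18000/100
= 180

180


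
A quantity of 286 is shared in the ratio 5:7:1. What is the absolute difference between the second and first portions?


Total parts = 5 + 7 + 1 = 13
Value per part = 286 / 13 = 22
Shares: 5*22=110, 7*22=154, 1*22=22
Second share = 154, first share = 110
Difference = |154 - 110| = 44

44


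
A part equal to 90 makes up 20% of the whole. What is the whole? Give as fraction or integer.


Given: 90 is 20% of the whole
Set up: 90 = 20/100 * whole
whole = 90 * 100 / 20
whole = 9000 / 20
whole = 450

450


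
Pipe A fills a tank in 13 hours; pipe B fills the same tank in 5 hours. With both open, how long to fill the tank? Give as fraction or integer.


Rate of A = 1/13 job per hour
Rate of B = 1/5 job per hour
Combined rate = 1/13 + 1/5
Find common denominator: (5 + 13)/(13*5) = 18/65
Combined rate = 18/65 job per hour
Time together = 1 / (18/65) = 65/18 hours

65/18


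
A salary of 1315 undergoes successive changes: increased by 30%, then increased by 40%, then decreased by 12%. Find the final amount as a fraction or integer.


Start: 1315
Step 1: increase by 30% => multiply by 130/100
  1315 * 130/100 = 3419/2
Step 2: increase by 40% => multiply by 140/100
  3419/2 * 140/100 = 23933/10
Step 3: decrease by 12% => multiply by 88/100
  23933/10 * 88/100 = 263263/125
Final value = 263263/125

263263/125


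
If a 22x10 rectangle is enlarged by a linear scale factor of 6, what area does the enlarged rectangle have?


Original dimensions: 22 x 10
Enlargement factor = 6
New width = 22 * 6 = 132
New height = 10 * 6 = 60
New area = 132 * 60 = 7920

7920


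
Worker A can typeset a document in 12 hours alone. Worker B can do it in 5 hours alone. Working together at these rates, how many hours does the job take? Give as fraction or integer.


Rate of A = 1/12 job per hour
Rate of B = 1/5 job per hour
Combined rate = 1/12 + 1/5
Find common denominator: (5 + 12)/(12*5) = 17/60
Combined rate = 17/60 job per hour
Time together = 1 / (17/60) = 60/17 hours

60/17


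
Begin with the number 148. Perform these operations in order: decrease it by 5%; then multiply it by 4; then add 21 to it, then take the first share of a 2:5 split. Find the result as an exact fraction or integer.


Start with 148.
Step 1: Decrease by 5%: 148 * 95/100 = 703/5
Step 2: Multiply by 4: 703/5 * 4 = 2812/5
Step 3: Add 21: 2812/5+21=2917/5; split 2:5 first = 2917/5*2/7 = 5834/35
Final result = 5834/35

5834/35


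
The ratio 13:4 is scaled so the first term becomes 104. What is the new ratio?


Original ratio: 13:4
First term target: 104
Scale factor = 104 / 13 = 8
Multiply second term: 4 * 8 = 32
Equivalent ratio = 104:32

104:32


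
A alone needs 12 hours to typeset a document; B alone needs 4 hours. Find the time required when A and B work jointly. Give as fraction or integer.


Rate of A = 1/12 job per hour
Rate of B = 1/4 job per hour
Combined rate = 1/12 + 1/4
Find common denominator: (4 + 12)/(12*4) = 16/48
Combined rate = 1/3 job per hour
Time together = 1 / (1/3) = 3 hours

3


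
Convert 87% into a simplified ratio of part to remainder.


Part = 87%, Remainder = 13%
Ratio = 87:13
GCD(87, 13) = 1
Simplify: 87:13 = 87:13

87:13


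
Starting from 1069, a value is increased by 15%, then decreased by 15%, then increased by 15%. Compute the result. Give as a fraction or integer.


Start: 1069
Step 1: increase by 15% => multiply by 115/100
  1069 * 115/100 = 24587/20
Step 2: decrease by 15% => multiply by 85/100
  24587/20 * 85/100 = 417979/400
Step 3: increase by 15% => multiply by 115/100
  417979/400 * 115/100 = 9613517/8000
Final value = 9613517/8000

9613517/8000


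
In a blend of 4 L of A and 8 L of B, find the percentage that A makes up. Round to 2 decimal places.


Volume of A = 4 L
Volume of B = 8 L
Total volume = 4 + 8 = 12 L
Percentage of A = (4/12) * 100
= 33.33%

33.33


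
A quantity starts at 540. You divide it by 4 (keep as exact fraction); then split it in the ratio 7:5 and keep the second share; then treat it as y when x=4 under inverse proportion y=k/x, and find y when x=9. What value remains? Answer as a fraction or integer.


Start with 540.
Step 1: Divide by 4: 540 / 4 = 135
Step 2: Split 7:5, second share = 135 * 5/12 = 225/4
Step 3: Inverse prop: k = (225/4)*4; new y = k/9 = 225/4*4/9 = 25
Final result = 25

25


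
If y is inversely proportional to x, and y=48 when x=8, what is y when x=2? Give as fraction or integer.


Inverse proportion: y = k/x
Find k: k = 8 * 48 = 384
Compute y at x=2: y = 384/2
y = 192

192


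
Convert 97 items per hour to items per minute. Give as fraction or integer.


Converting from per hour to per minute
Rate = 97 items per hour
Divide by 60: 97/60
= 97/60 items per minute

97/60


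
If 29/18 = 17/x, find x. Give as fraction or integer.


Setting up: 29/18 = 17/x
Cross multiply: 29 * x = 18 * 17
29x = 306
x = 306/29
x = 306/29

306/29


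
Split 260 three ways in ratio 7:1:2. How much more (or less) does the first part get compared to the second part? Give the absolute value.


Total parts = 7 + 1 + 2 = 10
Value per part = 260 / 10 = 26
Shares: 7*26=182, 1*26=26, 2*26=52
First share = 182, second share = 26
Difference = |182 - 26| = 156

156


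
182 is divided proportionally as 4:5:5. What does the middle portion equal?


Ratio = 4:5:5
Total parts = 4 + 5 + 5 = 14
Value per part = 182 / 14 = 13
First share = 4 * 13 = 52
Middle share = 5 * 13 = 65
Third share = 5 * 13 = 65

65


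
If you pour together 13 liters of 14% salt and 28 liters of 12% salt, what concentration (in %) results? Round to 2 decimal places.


Solute in mixture 1 = 14% of 13 L = 13*14/100 = 91/50 L
Solute in mixture 2 = 12% of 28 L = 28*12/100 = 84/25 L
Total solute = 91/50 + 84/25 = 259/50 L
Total volume = 13 + 28 = 41 L
Final concentration = 259/50/41 * 100 = 12.63%

12.63


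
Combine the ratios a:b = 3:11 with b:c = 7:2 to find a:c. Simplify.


Given a:b = 3:11 and b:c = 7:2
Make b consistent. Multiply first ratio by 7: a:b = 21:77
Multiply second ratio by 11: b:c = 77:22
Now b = 77 in both, so a:b:c = 21:77:22
Therefore a:c = 21:22
Simplify by GCD: a:c = 21:22

21:22


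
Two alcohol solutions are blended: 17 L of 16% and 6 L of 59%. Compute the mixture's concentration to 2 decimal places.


Solute in mixture 1 = 16% of 17 L = 17*16/100 = 68/25 L
Solute in mixture 2 = 59% of 6 L = 6*59/100 = 177/50 L
Total solute = 68/25 + 177/50 = 313/50 L
Total volume = 17 + 6 = 23 L
Final concentration = 313/50/23 * 100 = 27.22%

27.22


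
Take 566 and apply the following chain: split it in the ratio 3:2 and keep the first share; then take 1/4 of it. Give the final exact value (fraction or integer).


Start with 566.
Step 1: Split 3:2, first share = 566 * 3/5 = 1698/5
Step 2: Take 1/4: 1698/5 * 1/4 = 849/10
Final result = 849/10

849/10


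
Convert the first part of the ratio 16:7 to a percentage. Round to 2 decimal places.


Total parts = 16 + 7 = 23
First part fraction = 16/23
Percentage = (16/23) * 100
= 0.695652 * 100
= 69.57%

69.57


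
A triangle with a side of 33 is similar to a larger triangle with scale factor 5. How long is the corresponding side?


Similar triangles have proportional sides
Scale factor = 5
Smaller side = 33
Corresponding larger side = 33 * 5
= 165

165


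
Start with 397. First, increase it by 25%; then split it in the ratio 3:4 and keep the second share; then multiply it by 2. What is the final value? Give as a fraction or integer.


Start with 397.
Step 1: Increase by 25%: 397 * 125/100 = 1985/4
Step 2: Split 3:4, second share = 1985/4 * 4/7 = 1985/7
Step 3: Multiply by 2: 1985/7 * 2 = 3970/7
Final result = 3970/7

3970/7


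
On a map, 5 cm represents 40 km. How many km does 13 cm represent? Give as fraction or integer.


Map scale: 5 cm = 40 km
Measured distance on map = 13 cm
Set up proportion: 13 * 40 / 5
= 520 / 5
= 104 km

104


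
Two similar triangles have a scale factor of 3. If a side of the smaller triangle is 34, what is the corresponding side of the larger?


Similar triangles have proportional sides
Scale factor = 3
Smaller side = 34
Corresponding larger side = 34 * 3
= 102

102


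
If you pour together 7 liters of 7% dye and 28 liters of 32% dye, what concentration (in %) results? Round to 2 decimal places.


Solute in mixture 1 = 7% of 7 L = 7*7/100 = 49/100 L
Solute in mixture 2 = 32% of 28 L = 28*32/100 = 224/25 L
Total solute = 49/100 + 224/25 = 189/20 L
Total volume = 7 + 28 = 35 L
Final concentration = 189/20/35 * 100 = 27.00%

27.00


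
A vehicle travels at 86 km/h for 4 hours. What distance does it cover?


Using distance = speed * time
Speed = 86 km/h
Time = 4 hours
Distance = 86 * 4
= 344 km

344


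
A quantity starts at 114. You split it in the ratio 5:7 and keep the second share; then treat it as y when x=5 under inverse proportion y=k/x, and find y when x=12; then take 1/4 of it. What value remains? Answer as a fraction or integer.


Start with 114.
Step 1: Split 5:7, second share = 114 * 7/12 = 133/2
Step 2: Inverse prop: k = (133/2)*5; new y = k/12 = 133/2*5/12 = 665/24
Step 3: Take 1/4: 665/24 * 1/4 = 665/96
Final result = 665/96

665/96


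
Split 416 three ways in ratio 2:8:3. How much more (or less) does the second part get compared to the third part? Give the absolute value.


Total parts = 2 + 8 + 3 = 13
Value per part = 416 / 13 = 32
Shares: 2*32=64, 8*32=256, 3*32=96
Second share = 256, third share = 96
Difference = |256 - 96| = 160

160


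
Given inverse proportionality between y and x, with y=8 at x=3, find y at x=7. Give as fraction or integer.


Inverse proportion: y = k/x
Find k: k = 3 * 8 = 24
Compute y at x=7: y = 24/7
y = 24/7

24/7


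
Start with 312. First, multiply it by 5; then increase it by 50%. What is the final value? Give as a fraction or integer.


Start with 312.
Step 1: Multiply by 5: 312 * 5 = 1560
Step 2: Increase by 50%: 1560 * 150/100 = 2340
Final result = 2340

2340


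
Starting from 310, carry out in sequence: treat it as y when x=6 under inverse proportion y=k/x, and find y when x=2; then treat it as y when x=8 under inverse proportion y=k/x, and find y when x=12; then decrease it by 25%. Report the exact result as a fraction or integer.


Start with 310.
Step 1: Inverse prop: k = (310)*6; new y = k/2 = 310*6/2 = 930
Step 2: Inverse prop: k = (930)*8; new y = k/12 = 930*8/12 = 620
Step 3: Decrease by 25%: 620 * 75/100 = 465
Final result = 465

465


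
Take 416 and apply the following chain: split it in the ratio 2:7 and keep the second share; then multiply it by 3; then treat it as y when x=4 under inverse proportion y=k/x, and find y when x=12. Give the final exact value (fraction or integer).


Start with 416.
Step 1: Split 2:7, second share = 416 * 7/9 = 2912/9
Step 2: Multiply by 3: 2912/9 * 3 = 2912/3
Step 3: Inverse prop: k = (2912/3)*4; new y = k/12 = 2912/3*4/12 = 2912/9
Final result = 2912/9

2912/9


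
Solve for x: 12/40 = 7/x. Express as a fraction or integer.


Setting up: 12/40 = 7/x
Cross multiply: 12 * x = 40 * 7
12x = 280
x = 280/12
x = 70/3

70/3


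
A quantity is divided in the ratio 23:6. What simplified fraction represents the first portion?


Total parts = 23 + 6 = 29
First part fraction = 23/29
Simplify: 23/29 = 23/29

23/29


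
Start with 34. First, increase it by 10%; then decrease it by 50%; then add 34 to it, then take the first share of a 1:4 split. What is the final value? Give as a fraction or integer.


Start with 34.
Step 1: Increase by 10%: 34 * 110/100 = 187/5
Step 2: Decrease by 50%: 187/5 * 50/100 = 187/10
Step 3: Add 34: 187/10+34=527/10; split 1:4 first = 527/10*1/5 = 527/50
Final result = 527/50

527/50


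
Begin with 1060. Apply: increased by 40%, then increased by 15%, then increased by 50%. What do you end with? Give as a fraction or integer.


Start: 1060
Step 1: increase by 40% => multiply by 140/100
  1060 * 140/100 = 1484
Step 2: increase by 15% => multiply by 115/100
  1484 * 115/100 = 8533/5
Step 3: increase by 50% => multiply by 150/100
  8533/5 * 150/100 = 25599/10
Final value = 25599/10

25599/10


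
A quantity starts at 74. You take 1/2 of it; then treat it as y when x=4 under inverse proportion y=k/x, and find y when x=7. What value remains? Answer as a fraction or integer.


Start with 74.
Step 1: Take 1/2: 74 * 1/2 = 37
Step 2: Inverse prop: k = (37)*4; new y = k/7 = 37*4/7 = 148/7
Final result = 148/7

148/7


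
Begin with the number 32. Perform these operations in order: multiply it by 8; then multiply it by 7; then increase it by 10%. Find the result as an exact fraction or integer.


Start with 32.
Step 1: Multiply by 8: 32 * 8 = 256
Step 2: Multiply by 7: 256 * 7 = 1792
Step 3: Increase by 10%: 1792 * 110/100 = 9856/5
Final result = 9856/5

9856/5


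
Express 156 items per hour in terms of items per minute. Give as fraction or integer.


Converting from per hour to per minute
Rate = 156 items per hour
Divide by 60: 156/60
= 13/5 items per minute

13/5


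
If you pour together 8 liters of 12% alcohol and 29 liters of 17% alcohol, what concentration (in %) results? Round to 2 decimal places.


Solute in mixture 1 = 12% of 8 L = 8*12/100 = 24/25 L
Solute in mixture 2 = 17% of 29 L = 29*17/100 = 493/100 L
Total solute = 24/25 + 493/100 = 589/100 L
Total volume = 8 + 29 = 37 L
Final concentration = 589/100/37 * 100 = 15.92%

15.92


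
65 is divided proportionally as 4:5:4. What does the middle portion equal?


Ratio = 4:5:4
Total parts = 4 + 5 + 4 = 13
Value per part = 65 / 13 = 5
First share = 4 * 5 = 20
Middle share = 5 * 5 = 25
Third share = 4 * 5 = 20

25


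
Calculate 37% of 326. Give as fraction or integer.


Compute 37% of 326
Convert percentage: 37% = 37/100
Multiply: 326 * 37/100
= 12062/100
= 6031/50

6031/50


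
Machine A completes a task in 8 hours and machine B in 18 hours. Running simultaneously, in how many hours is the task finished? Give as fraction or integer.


Rate of A = 1/8 job per hour
Rate of B = 1/18 job per hour
Combined rate = 1/8 + 1/18
Find common denominator: (18 + 8)/(8*18) = 26/144
Combined rate = 13/72 job per hour
Time together = 1 / (13/72) = 72/13 hours

72/13


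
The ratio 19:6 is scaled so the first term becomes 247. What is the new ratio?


Original ratio: 19:6
First term target: 247
Scale factor = 247 / 19 = 13
Multiply second term: 6 * 13 = 78
Equivalent ratio = 247:78

247:78


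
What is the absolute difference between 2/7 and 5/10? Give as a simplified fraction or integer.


Simplify: 2/7 = 2/7 and 5/10 = 1/2
Find common denominator: LCD = 14
Convert: 4/14 and 7/14
Difference = |4 - 7|/14 = 3/14
Simplified = 3/14

3/14


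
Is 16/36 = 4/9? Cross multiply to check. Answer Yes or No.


Cross multiply to check 16/36 = 4/9
Left cross product: 16 * 9 = 144
Right cross product: 36 * 4 = 144
144 = 144
Equal, so proportions match => Yes

Yes


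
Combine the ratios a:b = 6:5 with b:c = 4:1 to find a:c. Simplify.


Given a:b = 6:5 and b:c = 4:1
Make b consistent. Multiply first ratio by 4: a:b = 24:20
Multiply second ratio by 5: b:c = 20:5
Now b = 20 in both, so a:b:c = 24:20:5
Therefore a:c = 24:5
Simplify by GCD: a:c = 24:5

24:5


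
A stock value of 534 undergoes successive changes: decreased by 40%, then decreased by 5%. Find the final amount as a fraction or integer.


Start: 534
Step 1: decrease by 40% => multiply by 60/100
  534 * 60/100 = 1602/5
Step 2: decrease by 5% => multiply by 95/100
  1602/5 * 95/100 = 15219/50
Final value = 15219/50

15219/50


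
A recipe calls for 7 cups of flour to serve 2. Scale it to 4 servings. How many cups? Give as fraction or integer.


Original: 7 cups for 2 servings
Target servings = 4
Scaling factor = 4/2
New amount = 7 * 4/2
= 28/2
= 14 cups

14


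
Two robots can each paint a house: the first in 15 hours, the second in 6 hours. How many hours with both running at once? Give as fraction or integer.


Rate of A = 1/15 job per hour
Rate of B = 1/6 job per hour
Combined rate = 1/15 + 1/6
Find common denominator: (6 + 15)/(15*6) = 21/90
Combined rate = 7/30 job per hour
Time together = 1 / (7/30) = 30/7 hours

30/7


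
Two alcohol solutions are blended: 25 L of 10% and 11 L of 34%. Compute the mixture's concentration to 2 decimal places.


Solute in mixture 1 = 10% of 25 L = 25*10/100 = 5/2 L
Solute in mixture 2 = 34% of 11 L = 11*34/100 = 187/50 L
Total solute = 5/2 + 187/50 = 156/25 L
Total volume = 25 + 11 = 36 L
Final concentration = 156/25/36 * 100 = 17.33%

17.33


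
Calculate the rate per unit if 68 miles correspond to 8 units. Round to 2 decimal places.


Total miles = 68
Number of units = 8
Unit rate = 68 / 8
= 8.50 miles per unit

8.50


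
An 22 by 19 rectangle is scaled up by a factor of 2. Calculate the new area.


Original dimensions: 22 x 19
Enlargement factor = 2
New width = 22 * 2 = 44
New height = 19 * 2 = 38
New area = 44 * 38 = 1672

1672


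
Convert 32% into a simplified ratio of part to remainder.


Part = 32%, Remainder = 68%
Ratio = 32:68
GCD(32, 68) = 4
Simplify: 8:17 = 8:17

8:17


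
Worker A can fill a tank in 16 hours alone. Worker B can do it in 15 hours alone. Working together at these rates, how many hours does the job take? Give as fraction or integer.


Rate of A = 1/16 job per hour
Rate of B = 1/15 job per hour
Combined rate = 1/16 + 1/15
Find common denominator: (15 + 16)/(16*15) = 31/240
Combined rate = 31/240 job per hour
Time together = 1 / (31/240) = 240/31 hours

240/31


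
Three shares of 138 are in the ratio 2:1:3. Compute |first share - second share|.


Total parts = 2 + 1 + 3 = 6
Value per part = 138 / 6 = 23
Shares: 2*23=46, 1*23=23, 3*23=69
First share = 46, second share = 23
Difference = |46 - 23| = 23

23


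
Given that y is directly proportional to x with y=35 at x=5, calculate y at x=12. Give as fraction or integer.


Direct proportion: y = kx
Find k: k = 35/5 = 7
Compute y at x=12: y = 7 * 12
y = 84

84


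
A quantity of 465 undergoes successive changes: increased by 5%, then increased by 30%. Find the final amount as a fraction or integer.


Start: 465
Step 1: increase by 5% => multiply by 105/100
  465 * 105/100 = 1953/4
Step 2: increase by 30% => multiply by 130/100
  1953/4 * 130/100 = 25389/40
Final value = 25389/40

25389/40


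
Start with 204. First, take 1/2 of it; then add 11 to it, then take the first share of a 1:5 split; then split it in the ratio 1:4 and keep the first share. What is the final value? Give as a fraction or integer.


Start with 204.
Step 1: Take 1/2: 204 * 1/2 = 102
Step 2: Add 11: 102+11=113; split 1:5 first = 113*1/6 = 113/6
Step 3: Split 1:4, first share = 113/6 * 1/5 = 113/30
Final result = 113/30

113/30


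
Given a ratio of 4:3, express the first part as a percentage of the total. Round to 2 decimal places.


Total parts = 4 + 3 = 7
First part fraction = 4/7
Percentage = (4/7) * 100
= 0.571429 * 100
= 57.14%

57.14


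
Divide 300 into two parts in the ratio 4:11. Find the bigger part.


Total parts = 4 + 11 = 15
Value per part = 300 / 15 = 20
First share = 4 * 20 = 80
Second share = 11 * 20 = 220
Larger share = 220

220


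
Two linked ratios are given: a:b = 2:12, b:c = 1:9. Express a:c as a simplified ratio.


Given a:b = 2:12 and b:c = 1:9
Make b consistent. Multiply first ratio by 1: a:b = 2:12
Multiply second ratio by 12: b:c = 12:108
Now b = 12 in both, so a:b:c = 2:12:108
Therefore a:c = 2:108
Simplify by GCD: a:c = 1:54

1:54


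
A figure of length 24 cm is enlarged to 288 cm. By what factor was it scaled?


Original length = 24 cm
Scaled length = 288 cm
Scale factor = 288 / 24
= 12

12


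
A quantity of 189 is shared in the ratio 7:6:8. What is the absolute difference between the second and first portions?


Total parts = 7 + 6 + 8 = 21
Value per part = 189 / 21 = 9
Shares: 7*9=63, 6*9=54, 8*9=72
Second share = 54, first share = 63
Difference = |54 - 63| = 9

9


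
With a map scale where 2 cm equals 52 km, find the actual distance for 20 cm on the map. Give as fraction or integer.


Map scale: 2 cm = 52 km
Measured distance on map = 20 cm
Set up proportion: 20 * 52 / 2
= 1040 / 2
= 520 km

520


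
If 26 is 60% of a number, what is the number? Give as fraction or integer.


Given: 26 is 60% of the whole
Set up: 26 = 60/100 * whole
whole = 26 * 100 / 60
whole = 2600 / 60
whole = 130/3

130/3


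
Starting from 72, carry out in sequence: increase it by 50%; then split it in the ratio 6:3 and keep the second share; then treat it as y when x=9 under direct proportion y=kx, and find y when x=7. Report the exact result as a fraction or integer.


Start with 72.
Step 1: Increase by 50%: 72 * 150/100 = 108
Step 2: Split 6:3, second share = 108 * 3/9 = 36
Step 3: Direct prop: k = (36)/9; new y = k*7 = 36*7/9 = 28
Final result = 28

28


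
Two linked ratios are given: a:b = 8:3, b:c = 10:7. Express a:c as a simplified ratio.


Given a:b = 8:3 and b:c = 10:7
Make b consistent. Multiply first ratio by 10: a:b = 80:30
Multiply second ratio by 3: b:c = 30:21
Now b = 30 in both, so a:b:c = 80:30:21
Therefore a:c = 80:21
Simplify by GCD: a:c = 80:21

80:21


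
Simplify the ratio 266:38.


Find GCD(266, 38)
GCD = 38
Divide both by 38: 266/38 = 7, 38/38 = 1
Simplified ratio = 7:1

7:1


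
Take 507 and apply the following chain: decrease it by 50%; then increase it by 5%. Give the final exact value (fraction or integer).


Start with 507.
Step 1: Decrease by 50%: 507 * 50/100 = 507/2
Step 2: Increase by 5%: 507/2 * 105/100 = 10647/40
Final result = 10647/40

10647/40


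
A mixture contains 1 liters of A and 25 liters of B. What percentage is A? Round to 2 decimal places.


Volume of A = 1 L
Volume of B = 25 L
Total volume = 1 + 25 = 26 L
Percentage of A = (1/26) * 100
= 3.85%

3.85


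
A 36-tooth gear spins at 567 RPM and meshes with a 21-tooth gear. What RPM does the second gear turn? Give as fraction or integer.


Gear ratio: teeth_A * RPM_A = teeth_B * RPM_B
36 * 567 = 21 * RPM_B
20412 = 21 * RPM_B
RPM_B = 20412 / 21
RPM_B = 972

972


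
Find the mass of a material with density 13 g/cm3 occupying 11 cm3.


Using mass = density * volume
Density = 13 g/cm3
Volume = 11 cm3
Mass = 13 * 11
= 143 g

143


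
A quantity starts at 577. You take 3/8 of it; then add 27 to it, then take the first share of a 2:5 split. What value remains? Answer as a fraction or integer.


Start with 577.
Step 1: Take 3/8: 577 * 3/8 = 1731/8
Step 2: Add 27: 1731/8+27=1947/8; split 2:5 first = 1947/8*2/7 = 1947/28
Final result = 1947/28

1947/28


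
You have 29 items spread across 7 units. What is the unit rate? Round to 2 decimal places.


Total items = 29
Number of units = 7
Unit rate = 29 / 7
= 4.14 items per unit

4.14


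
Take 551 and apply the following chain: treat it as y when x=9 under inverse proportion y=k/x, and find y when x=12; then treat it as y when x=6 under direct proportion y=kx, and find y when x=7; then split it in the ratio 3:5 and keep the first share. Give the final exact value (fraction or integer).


Start with 551.
Step 1: Inverse prop: k = (551)*9; new y = k/12 = 551*9/12 = 1653/4
Step 2: Direct prop: k = (1653/4)/6; new y = k*7 = 1653/4*7/6 = 3857/8
Step 3: Split 3:5, first share = 3857/8 * 3/8 = 11571/64
Final result = 11571/64

11571/64


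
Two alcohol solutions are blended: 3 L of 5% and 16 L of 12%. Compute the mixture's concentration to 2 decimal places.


Solute in mixture 1 = 5% of 3 L = 3*5/100 = 3/20 L
Solute in mixture 2 = 12% of 16 L = 16*12/100 = 48/25 L
Total solute = 3/20 + 48/25 = 207/100 L
Total volume = 3 + 16 = 19 L
Final concentration = 207/100/19 * 100 = 10.89%

10.89


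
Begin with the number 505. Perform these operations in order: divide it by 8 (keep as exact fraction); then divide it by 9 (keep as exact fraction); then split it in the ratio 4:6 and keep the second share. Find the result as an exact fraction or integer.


Start with 505.
Step 1: Divide by 8: 505 / 8 = 505/8
Step 2: Divide by 9: 505/8 / 9 = 505/72
Step 3: Split 4:6, second share = 505/72 * 6/10 = 101/24
Final result = 101/24

101/24


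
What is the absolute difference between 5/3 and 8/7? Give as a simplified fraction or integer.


Simplify: 5/3 = 5/3 and 8/7 = 8/7
Find common denominator: LCD = 21
Convert: 35/21 and 24/21
Difference = |35 - 24|/21 = 11/21
Simplified = 11/21

11/21


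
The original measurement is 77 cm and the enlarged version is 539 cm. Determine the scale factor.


Original length = 77 cm
Scaled length = 539 cm
Scale factor = 539 / 77
= 7

7


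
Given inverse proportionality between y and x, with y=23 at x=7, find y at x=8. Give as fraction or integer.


Inverse proportion: y = k/x
Find k: k = 7 * 23 = 161
Compute y at x=8: y = 161/8
y = 161/8

161/8


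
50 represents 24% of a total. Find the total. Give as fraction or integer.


Given: 50 is 24% of the whole
Set up: 50 = 24/100 * whole
whole = 50 * 100 / 24
whole = 5000 / 24
whole = 625/3

625/3


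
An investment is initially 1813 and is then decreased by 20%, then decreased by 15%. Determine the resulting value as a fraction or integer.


Start: 1813
Step 1: decrease by 20% => multiply by 80/100
  1813 * 80/100 = 7252/5
Step 2: decrease by 15% => multiply by 85/100
  7252/5 * 85/100 = 30821/25
Final value = 30821/25

30821/25


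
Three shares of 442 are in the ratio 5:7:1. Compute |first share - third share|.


Total parts = 5 + 7 + 1 = 13
Value per part = 442 / 13 = 34
Shares: 5*34=170, 7*34=238, 1*34=34
First share = 170, third share = 34
Difference = |170 - 34| = 136

136
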